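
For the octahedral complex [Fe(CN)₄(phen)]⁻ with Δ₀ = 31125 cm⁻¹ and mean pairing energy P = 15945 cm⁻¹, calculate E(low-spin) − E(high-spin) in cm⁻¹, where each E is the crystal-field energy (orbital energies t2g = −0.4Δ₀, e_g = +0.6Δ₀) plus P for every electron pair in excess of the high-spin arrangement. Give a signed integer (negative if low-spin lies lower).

-30360

Ligand charges: 4×(-1) from CN⁻ and 1×(+0) from phen sum to -4; with overall charge -1, Fe is +3.
Group 8 minus oxidation state +3 gives a d⁵ configuration for Fe³⁺.
In the high-spin limit (t2g^3 e_g^2) the orbital term is 0.0Δ₀ = 0 cm⁻¹, with no excess pairing.
Low-spin t2g^5 e_g^0 gives -2.0Δ₀ = -62250 cm⁻¹, but forming 2 extra pairs costs 2P = 31890 cm⁻¹, so E(LS) = -62250 + 31890 = -30360 cm⁻¹.
The difference is -30360 − (0) = -30360 cm⁻¹, so low-spin lies lower.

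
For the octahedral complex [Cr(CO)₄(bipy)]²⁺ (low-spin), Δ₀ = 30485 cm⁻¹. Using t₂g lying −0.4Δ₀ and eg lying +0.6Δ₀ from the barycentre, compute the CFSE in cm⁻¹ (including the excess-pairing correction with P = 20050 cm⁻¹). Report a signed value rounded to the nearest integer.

-28726

Ligand charges: 4×(+0) from CO and 1×(+0) from bipy sum to +0; with overall charge +2, Cr is +2.
Cr sits in group 6; removing 2 electrons leaves Cr²⁺ with 6 − 2 = 4 d electrons.
Electron filling gives t₂g⁴ eg⁰.
Orbital CFSE = 4(-0.4) + 0(0.6) = -1.6Δ₀ = -1.6 × 30485 = -48776 cm⁻¹.
Pairing penalty: 1 pair vs 0 in the high-spin reference → 1 extra × P = 20050 cm⁻¹.
Net CFSE = -48776 + 20050 = -28726 cm⁻¹.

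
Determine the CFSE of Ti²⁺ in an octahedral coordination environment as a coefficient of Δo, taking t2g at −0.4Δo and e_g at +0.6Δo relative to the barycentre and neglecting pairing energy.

-0.8 Δo

Ti is in group 4, so Ti²⁺ is d² (4 − 2 = 2).
For octahedral d² the high- and low-spin configurations coincide.
Configuration: t2g^2 e_g^0.
CFSE = 2(-0.4Δo) + 0(0.6Δo) = -0.8Δo + 0.0Δo = -0.8Δo.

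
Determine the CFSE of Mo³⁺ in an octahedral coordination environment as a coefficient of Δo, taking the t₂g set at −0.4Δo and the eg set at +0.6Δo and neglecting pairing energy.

Mo³⁺: group 6, so d-count = 6 − 3 = 3.
Configuration: t₂g³ eg⁰.
CFSE = 3(-0.4Δo) + 0(0.6Δo) = -1.2Δo + 0.0Δo = -1.2Δo.

-1.2 Δo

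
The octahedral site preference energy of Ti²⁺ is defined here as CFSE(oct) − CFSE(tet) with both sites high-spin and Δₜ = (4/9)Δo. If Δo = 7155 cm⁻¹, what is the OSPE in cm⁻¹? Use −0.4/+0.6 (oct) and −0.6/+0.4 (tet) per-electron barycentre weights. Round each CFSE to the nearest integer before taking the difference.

-1908

Group 4 minus oxidation state +2 gives a d² configuration for Ti²⁺.
Octahedral high-spin t2g^2 e_g^0: CFSE = -0.8 × 7155 = -5724 cm⁻¹.
Tetrahedral: e^2 t2^0, CFSE = 2(−0.6) + 0(+0.4) = -1.2Δₜ = -1.2 × (4/9) × 7155 = -3816 cm⁻¹.
Subtracting, OSPE = -5724 − (-3816) = -1908 cm⁻¹.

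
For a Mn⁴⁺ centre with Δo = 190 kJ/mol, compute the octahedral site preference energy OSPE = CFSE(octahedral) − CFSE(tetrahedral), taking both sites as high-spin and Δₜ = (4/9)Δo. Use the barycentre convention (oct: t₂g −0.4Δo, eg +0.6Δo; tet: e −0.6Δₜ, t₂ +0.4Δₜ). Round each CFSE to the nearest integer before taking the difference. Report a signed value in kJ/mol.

Group 7 minus oxidation state +4 gives a d³ configuration for Mn⁴⁺.
In an octahedral site d³ (HS) is t₂g³ eg⁰, giving CFSE(oct) = -1.2Δo = -228 kJ/mol.
In a tetrahedral site the filling is e² t₂¹: CFSE(tet) = -0.8Δₜ = -0.8 × (4/9)(190) = -68 kJ/mol.
Subtracting, OSPE = -228 − (-68) = -160 kJ/mol.

-160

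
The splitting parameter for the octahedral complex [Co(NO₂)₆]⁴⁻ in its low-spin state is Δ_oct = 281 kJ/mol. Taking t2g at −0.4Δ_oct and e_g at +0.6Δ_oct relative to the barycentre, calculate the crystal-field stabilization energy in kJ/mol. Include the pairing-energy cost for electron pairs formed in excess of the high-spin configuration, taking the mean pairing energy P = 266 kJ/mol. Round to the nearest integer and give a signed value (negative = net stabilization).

Each NO₂⁻ contributes -1; 6 × (-1) = -6. With overall charge -4, Co is in the +2 oxidation state.
Co²⁺: group 9, so d-count = 9 − 2 = 7.
The d⁷ electrons fill as t2g^6 e_g^1.
The orbital stabilization is -1.8Δ_oct = -1.8 × 281 = -506 kJ/mol.
Pairing penalty: 3 pairs vs 2 in the high-spin reference → 1 extra × P = 266 kJ/mol.
Overall CFSE = -506 + 266 = -240 kJ/mol.

-240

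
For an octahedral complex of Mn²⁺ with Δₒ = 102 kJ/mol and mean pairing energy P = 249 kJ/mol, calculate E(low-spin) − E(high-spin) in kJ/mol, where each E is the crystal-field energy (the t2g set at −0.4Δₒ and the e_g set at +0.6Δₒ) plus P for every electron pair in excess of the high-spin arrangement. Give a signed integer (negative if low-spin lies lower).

294

Mn is in group 7, so Mn²⁺ is d⁵ (7 − 2 = 5).
In the high-spin limit (t2g^3 e_g^2) the orbital term is 0.0Δₒ = 0 kJ/mol, with no excess pairing.
Low-spin: t2g^5 e_g^0, orbital CFSE = -2.0Δₒ = -204 kJ/mol; plus 2 excess pairs × P = +498 kJ/mol; total 294 kJ/mol.
The difference is 294 − (0) = 294 kJ/mol, so high-spin lies lower.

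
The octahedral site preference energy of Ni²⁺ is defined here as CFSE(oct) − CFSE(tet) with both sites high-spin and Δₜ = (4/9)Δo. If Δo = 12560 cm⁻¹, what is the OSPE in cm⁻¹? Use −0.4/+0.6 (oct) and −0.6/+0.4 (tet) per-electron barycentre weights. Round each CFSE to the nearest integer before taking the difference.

Ni is in group 10, so Ni²⁺ is d⁸ (10 − 2 = 8).
In an octahedral site d⁸ (HS) is t2g^6 e_g^2, giving CFSE(oct) = -1.2Δo = -15072 cm⁻¹.
Tetrahedral e^4 t2^4 gives -0.8Δₜ = -0.8 × (4/9) × 12560 = -4466 cm⁻¹.
OSPE = -15072 − (-4466) = -10606 cm⁻¹.

-10606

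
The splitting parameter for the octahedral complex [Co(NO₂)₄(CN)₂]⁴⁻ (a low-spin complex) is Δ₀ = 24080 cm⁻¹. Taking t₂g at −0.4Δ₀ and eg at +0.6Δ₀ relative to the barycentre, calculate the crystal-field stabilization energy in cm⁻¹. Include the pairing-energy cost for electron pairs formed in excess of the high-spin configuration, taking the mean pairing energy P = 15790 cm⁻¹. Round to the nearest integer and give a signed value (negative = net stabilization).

-27554

Ligand charges: 4×(-1) from NO₂⁻ and 2×(-1) from CN⁻ sum to -6; with overall charge -4, Co is +2.
Co²⁺: group 9, so d-count = 9 − 2 = 7.
Electron filling gives t₂g⁶ eg¹.
Orbital CFSE = 6(-0.4) + 1(0.6) = -1.8Δ₀ = -1.8 × 24080 = -43344 cm⁻¹.
Pairing penalty: 3 pairs vs 2 in the high-spin reference → 1 extra × P = 15790 cm⁻¹.
Net CFSE = -43344 + 15790 = -27554 cm⁻¹.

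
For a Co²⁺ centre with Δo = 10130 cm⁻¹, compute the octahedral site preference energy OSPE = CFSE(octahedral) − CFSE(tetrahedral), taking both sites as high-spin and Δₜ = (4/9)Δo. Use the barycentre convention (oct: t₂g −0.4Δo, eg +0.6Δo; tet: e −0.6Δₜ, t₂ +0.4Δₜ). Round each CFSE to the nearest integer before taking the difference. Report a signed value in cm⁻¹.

-2701

Group 9 minus oxidation state +2 gives a d⁷ configuration for Co²⁺.
Octahedral high-spin t₂g⁵ eg²: CFSE = -0.8 × 10130 = -8104 cm⁻¹.
Tetrahedral e⁴ t₂³ gives -1.2Δₜ = -1.2 × (4/9) × 10130 = -5403 cm⁻¹.
OSPE = CFSE(oct) − CFSE(tet) = -8104 − (-5403) = -2701 cm⁻¹.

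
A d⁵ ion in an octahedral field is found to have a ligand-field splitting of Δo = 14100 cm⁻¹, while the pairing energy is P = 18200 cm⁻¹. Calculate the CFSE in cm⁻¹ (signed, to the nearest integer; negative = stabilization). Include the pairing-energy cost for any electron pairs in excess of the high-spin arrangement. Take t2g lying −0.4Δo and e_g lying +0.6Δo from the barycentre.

Since Δo = 14100 cm⁻¹ < P = 18200 cm⁻¹, the complex adopts the high-spin configuration.
That gives t2g^3 e_g^2.
Orbital CFSE = 0.0Δo = 0.0 × 14100 = 0 cm⁻¹.
High-spin has no excess pairs, so no pairing correction applies.

0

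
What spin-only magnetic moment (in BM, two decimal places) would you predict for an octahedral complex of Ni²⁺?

Ni sits in group 10; removing 2 electrons leaves Ni²⁺ with 10 − 2 = 8 d electrons.
Configuration: t2g^6 e_g^2 → 2 unpaired electrons.
μ(spin-only) = √[2(2+2)] = √8 ≈ 2.83 BM.

2.83 BM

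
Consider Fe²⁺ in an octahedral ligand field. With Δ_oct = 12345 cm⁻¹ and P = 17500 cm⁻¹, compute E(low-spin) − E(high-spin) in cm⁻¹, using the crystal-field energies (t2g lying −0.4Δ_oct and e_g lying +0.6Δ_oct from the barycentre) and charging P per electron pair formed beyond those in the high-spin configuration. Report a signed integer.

10310

Group 8 minus oxidation state +2 gives a d⁶ configuration for Fe²⁺.
In the high-spin limit (t2g^4 e_g^2) the orbital term is -0.4Δ_oct = -4938 cm⁻¹, with no excess pairing.
For low-spin the configuration is t2g^6 e_g^0: orbital energy -2.4 × 12345 = -29628 cm⁻¹, and 2 additional pairs relative to high-spin add 35000 cm⁻¹, giving 5372 cm⁻¹.
Thus E(LS) − E(HS) = 10310 cm⁻¹.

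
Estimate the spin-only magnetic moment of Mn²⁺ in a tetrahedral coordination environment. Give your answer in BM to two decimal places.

5.92 BM

Group 7 minus oxidation state +2 gives a d⁵ configuration for Mn²⁺.
With tetrahedral geometry the complex is necessarily high-spin.
Configuration: e² t₂³ → 5 unpaired electrons.
μ(spin-only) = √[5(5+2)] = √35 ≈ 5.92 BM.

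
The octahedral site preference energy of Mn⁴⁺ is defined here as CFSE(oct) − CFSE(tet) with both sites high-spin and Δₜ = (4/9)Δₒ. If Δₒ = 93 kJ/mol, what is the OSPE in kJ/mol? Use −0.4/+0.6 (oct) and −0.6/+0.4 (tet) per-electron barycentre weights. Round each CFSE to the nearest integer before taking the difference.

-79

Group 7 minus oxidation state +4 gives a d³ configuration for Mn⁴⁺.
Octahedral (high-spin): t₂g³ eg⁰, CFSE = 3(−0.4) + 0(+0.6) = -1.2Δₒ = -1.2 × 93 = -112 kJ/mol.
In a tetrahedral site the filling is e² t₂¹: CFSE(tet) = -0.8Δₜ = -0.8 × (4/9)(93) = -33 kJ/mol.
OSPE = -112 − (-33) = -79 kJ/mol.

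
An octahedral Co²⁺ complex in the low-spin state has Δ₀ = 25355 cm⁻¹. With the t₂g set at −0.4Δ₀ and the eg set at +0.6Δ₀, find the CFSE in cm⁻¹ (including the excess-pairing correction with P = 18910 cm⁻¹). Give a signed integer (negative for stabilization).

Co²⁺: group 9, so d-count = 9 − 2 = 7.
The d⁷ electrons fill as t₂g⁶ eg¹.
CFSE(orbital) = 6×(-0.4Δ₀) + 1×(0.6Δ₀) = -1.8Δ₀; with Δ₀ = 25355 cm⁻¹ that is -45639 cm⁻¹.
Relative to high-spin t₂g⁵ eg² (2 paired), the low-spin configuration has 1 additional pair, contributing +1 × 18910 = +18910 cm⁻¹.
Combining: -45639 + 18910 = -26729 cm⁻¹.

-26729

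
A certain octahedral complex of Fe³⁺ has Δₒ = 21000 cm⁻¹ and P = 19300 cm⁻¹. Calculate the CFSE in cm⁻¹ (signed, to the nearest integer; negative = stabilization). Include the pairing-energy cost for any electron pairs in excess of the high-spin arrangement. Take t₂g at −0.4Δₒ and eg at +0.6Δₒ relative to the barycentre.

Fe³⁺: group 8, so d-count = 8 − 3 = 5.
Since Δₒ = 21000 cm⁻¹ > P = 19300 cm⁻¹, the complex adopts the low-spin configuration.
Filling d⁵ accordingly: t₂g⁵ eg⁰.
Orbital CFSE = -2.0Δₒ = -2.0 × 21000 = -42000 cm⁻¹.
Excess pairs vs high-spin: 2 − 0 = 2; pairing cost = +38600 cm⁻¹.
Net CFSE = -42000 + 38600 = -3400 cm⁻¹.

-3400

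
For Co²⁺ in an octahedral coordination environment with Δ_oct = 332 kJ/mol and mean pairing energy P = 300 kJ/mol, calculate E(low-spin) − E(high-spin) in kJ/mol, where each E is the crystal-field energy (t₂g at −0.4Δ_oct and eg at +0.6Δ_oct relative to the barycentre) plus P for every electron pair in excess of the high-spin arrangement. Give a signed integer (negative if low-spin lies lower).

Co²⁺: group 9, so d-count = 9 − 2 = 7.
High-spin: t₂g⁵ eg², CFSE = -0.8Δ_oct = -266 kJ/mol.
For low-spin the configuration is t₂g⁶ eg¹: orbital energy -1.8 × 332 = -598 kJ/mol, and 1 additional pair relative to high-spin adds 300 kJ/mol, giving -298 kJ/mol.
E(LS) − E(HS) = -298 − (-266) = -32 kJ/mol.

-32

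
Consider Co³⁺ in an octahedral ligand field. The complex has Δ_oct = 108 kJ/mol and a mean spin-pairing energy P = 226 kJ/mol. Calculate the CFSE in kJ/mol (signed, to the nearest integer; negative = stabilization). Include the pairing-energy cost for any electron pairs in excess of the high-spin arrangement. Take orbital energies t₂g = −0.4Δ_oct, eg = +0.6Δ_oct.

-43

Co is in group 9, so Co³⁺ is d⁶ (9 − 3 = 6).
Since Δ_oct = 108 kJ/mol < P = 226 kJ/mol, the complex adopts the high-spin configuration.
That gives t₂g⁴ eg².
Orbital CFSE = -0.4Δ_oct = -0.4 × 108 = -43 kJ/mol.
High-spin has no excess pairs, so no pairing correction applies.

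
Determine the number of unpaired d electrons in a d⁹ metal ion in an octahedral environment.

1

For octahedral d⁹ the high- and low-spin configurations coincide.
Configuration: t₂g⁶ eg³, giving 1 unpaired electron.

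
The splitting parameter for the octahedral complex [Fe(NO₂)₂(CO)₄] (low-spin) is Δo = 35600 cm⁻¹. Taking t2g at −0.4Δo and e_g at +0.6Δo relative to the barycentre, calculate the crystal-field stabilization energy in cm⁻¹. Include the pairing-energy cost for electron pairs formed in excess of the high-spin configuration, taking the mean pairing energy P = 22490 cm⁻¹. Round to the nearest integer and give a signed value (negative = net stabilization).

Ligand charges: 2×(-1) from NO₂⁻ and 4×(+0) from CO sum to -2; with overall charge +0, Fe is +2.
Fe sits in group 8; removing 2 electrons leaves Fe²⁺ with 8 − 2 = 6 d electrons.
The d⁶ electrons fill as t2g^6 e_g^0.
Orbital CFSE = 6(-0.4) + 0(0.6) = -2.4Δo = -2.4 × 35600 = -85440 cm⁻¹.
High-spin d⁶ would be t2g^4 e_g^2 with 1 pair; low-spin has 3, so 2 excess pairs cost +2P = +44980 cm⁻¹.
Combining: -85440 + 44980 = -40460 cm⁻¹.

-40460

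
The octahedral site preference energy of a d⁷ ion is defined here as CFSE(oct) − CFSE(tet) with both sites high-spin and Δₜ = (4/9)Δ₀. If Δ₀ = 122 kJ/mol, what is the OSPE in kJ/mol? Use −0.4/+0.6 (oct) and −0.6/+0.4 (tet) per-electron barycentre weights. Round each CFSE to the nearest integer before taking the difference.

-33

In an octahedral site d⁷ (HS) is t2g^5 e_g^2, giving CFSE(oct) = -0.8Δ₀ = -98 kJ/mol.
In a tetrahedral site the filling is e^4 t2^3: CFSE(tet) = -1.2Δₜ = -1.2 × (4/9)(122) = -65 kJ/mol.
OSPE = -98 − (-65) = -33 kJ/mol.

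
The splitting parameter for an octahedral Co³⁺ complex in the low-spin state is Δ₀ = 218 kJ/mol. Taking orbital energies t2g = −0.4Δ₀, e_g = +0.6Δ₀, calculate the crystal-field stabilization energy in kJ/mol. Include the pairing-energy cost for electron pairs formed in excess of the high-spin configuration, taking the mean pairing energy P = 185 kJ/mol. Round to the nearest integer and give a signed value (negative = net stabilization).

Co sits in group 9; removing 3 electrons leaves Co³⁺ with 9 − 3 = 6 d electrons.
Electron filling gives t2g^6 e_g^0.
CFSE(orbital) = 6×(-0.4Δ₀) + 0×(0.6Δ₀) = -2.4Δ₀; with Δ₀ = 218 kJ/mol that is -523 kJ/mol.
Pairing penalty: 3 pairs vs 1 in the high-spin reference → 2 extra × P = 370 kJ/mol.
Net CFSE = -523 + 370 = -153 kJ/mol.

-153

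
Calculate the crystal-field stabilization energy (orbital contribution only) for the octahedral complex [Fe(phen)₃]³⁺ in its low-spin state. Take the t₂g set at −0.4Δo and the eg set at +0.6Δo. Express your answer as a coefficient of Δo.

-2.0 Δo

phen is neutral, so the +3 overall charge sits on Fe: oxidation state +3.
Fe is in group 8, so Fe³⁺ is d⁵ (8 − 3 = 5).
Configuration: t₂g⁵ eg⁰.
CFSE = 5(-0.4Δo) + 0(0.6Δo) = -2.0Δo + 0.0Δo = -2.0Δo.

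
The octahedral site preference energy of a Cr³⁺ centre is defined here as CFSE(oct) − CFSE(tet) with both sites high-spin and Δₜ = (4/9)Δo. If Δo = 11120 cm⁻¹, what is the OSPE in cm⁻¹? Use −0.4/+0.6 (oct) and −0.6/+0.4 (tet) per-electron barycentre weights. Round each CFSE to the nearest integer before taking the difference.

-9390

Cr³⁺: group 6, so d-count = 6 − 3 = 3.
Octahedral high-spin t₂g³ eg⁰: CFSE = -1.2 × 11120 = -13344 cm⁻¹.
Tetrahedral e² t₂¹ gives -0.8Δₜ = -0.8 × (4/9) × 11120 = -3954 cm⁻¹.
OSPE = CFSE(oct) − CFSE(tet) = -13344 − (-3954) = -9390 cm⁻¹.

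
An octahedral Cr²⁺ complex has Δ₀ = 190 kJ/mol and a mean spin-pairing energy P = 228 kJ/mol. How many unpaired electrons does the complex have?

4

Cr²⁺: group 6, so d-count = 6 − 2 = 4.
Here Δ₀ < P (190 < 228), so the high-spin state is favoured.
Filling d⁴ accordingly: t₂g³ eg¹.
Unpaired electrons: 4.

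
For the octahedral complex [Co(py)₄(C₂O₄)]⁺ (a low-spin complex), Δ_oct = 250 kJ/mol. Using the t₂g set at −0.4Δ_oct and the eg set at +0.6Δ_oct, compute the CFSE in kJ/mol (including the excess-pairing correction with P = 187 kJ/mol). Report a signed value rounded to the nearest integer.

-226

Ligand charges: 4×(+0) from py and 1×(-2) from C₂O₄²⁻ sum to -2; with overall charge +1, Co is +3.
Co³⁺: group 9, so d-count = 9 − 3 = 6.
Configuration: t₂g⁶ eg⁰.
The orbital stabilization is -2.4Δ_oct = -2.4 × 250 = -600 kJ/mol.
Pairing penalty: 3 pairs vs 1 in the high-spin reference → 2 extra × P = 374 kJ/mol.
Overall CFSE = -600 + 374 = -226 kJ/mol.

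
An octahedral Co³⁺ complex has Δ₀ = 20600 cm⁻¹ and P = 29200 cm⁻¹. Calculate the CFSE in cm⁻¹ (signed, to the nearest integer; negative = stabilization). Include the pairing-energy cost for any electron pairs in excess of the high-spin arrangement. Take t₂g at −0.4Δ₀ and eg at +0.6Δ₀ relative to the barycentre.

-8240

Co is in group 9, so Co³⁺ is d⁶ (9 − 3 = 6).
Here Δ₀ < P (20600 < 29200), so the high-spin state is favoured.
Configuration: t₂g⁴ eg².
Orbital CFSE = -0.4Δ₀ = -0.4 × 20600 = -8240 cm⁻¹.
High-spin has no excess pairs, so no pairing correction applies.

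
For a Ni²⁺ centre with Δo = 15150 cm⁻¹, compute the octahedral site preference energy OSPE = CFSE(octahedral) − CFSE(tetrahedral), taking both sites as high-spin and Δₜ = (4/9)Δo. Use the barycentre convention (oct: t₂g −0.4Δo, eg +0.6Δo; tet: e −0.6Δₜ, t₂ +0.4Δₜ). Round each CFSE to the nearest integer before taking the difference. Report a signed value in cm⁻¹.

-12793

Ni²⁺: group 10, so d-count = 10 − 2 = 8.
Octahedral (high-spin): t2g^6 e_g^2, CFSE = 6(−0.4) + 2(+0.6) = -1.2Δo = -1.2 × 15150 = -18180 cm⁻¹.
Tetrahedral: e^4 t2^4, CFSE = 4(−0.6) + 4(+0.4) = -0.8Δₜ = -0.8 × (4/9) × 15150 = -5387 cm⁻¹.
OSPE = CFSE(oct) − CFSE(tet) = -18180 − (-5387) = -12793 cm⁻¹.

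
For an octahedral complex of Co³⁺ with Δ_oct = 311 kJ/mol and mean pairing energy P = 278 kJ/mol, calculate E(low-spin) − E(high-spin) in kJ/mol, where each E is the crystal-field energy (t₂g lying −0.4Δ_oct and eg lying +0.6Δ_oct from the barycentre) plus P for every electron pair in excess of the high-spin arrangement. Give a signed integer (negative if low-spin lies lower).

Group 9 minus oxidation state +3 gives a d⁶ configuration for Co³⁺.
High-spin d⁶ fills as t₂g⁴ eg² with CFSE 4(−0.4) + 2(+0.6) = -0.4Δ_oct = -124 kJ/mol.
For low-spin the configuration is t₂g⁶ eg⁰: orbital energy -2.4 × 311 = -746 kJ/mol, and 2 additional pairs relative to high-spin add 556 kJ/mol, giving -190 kJ/mol.
E(LS) − E(HS) = -190 − (-124) = -66 kJ/mol.

-66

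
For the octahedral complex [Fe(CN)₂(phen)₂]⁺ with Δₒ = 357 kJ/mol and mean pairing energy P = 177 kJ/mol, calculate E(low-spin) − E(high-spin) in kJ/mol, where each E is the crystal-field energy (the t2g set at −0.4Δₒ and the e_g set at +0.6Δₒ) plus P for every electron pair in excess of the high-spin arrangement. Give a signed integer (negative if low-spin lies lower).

Ligand charges: 2×(-1) from CN⁻ and 2×(+0) from phen sum to -2; with overall charge +1, Fe is +3.
Fe is in group 8, so Fe³⁺ is d⁵ (8 − 3 = 5).
High-spin d⁵ fills as t2g^3 e_g^2 with CFSE 3(−0.4) + 2(+0.6) = 0.0Δₒ = 0 kJ/mol.
Low-spin: t2g^5 e_g^0, orbital CFSE = -2.0Δₒ = -714 kJ/mol; plus 2 excess pairs × P = +354 kJ/mol; total -360 kJ/mol.
The difference is -360 − (0) = -360 kJ/mol, so low-spin lies lower.

-360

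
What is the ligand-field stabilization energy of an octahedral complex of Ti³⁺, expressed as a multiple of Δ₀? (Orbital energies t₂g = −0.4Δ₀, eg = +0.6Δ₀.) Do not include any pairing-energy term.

Ti is in group 4, so Ti³⁺ is d¹ (4 − 3 = 1).
Configuration: t₂g¹ eg⁰.
CFSE = 1(-0.4Δ₀) + 0(0.6Δ₀) = -0.4Δ₀ + 0.0Δ₀ = -0.4Δ₀.

-0.4 Δ₀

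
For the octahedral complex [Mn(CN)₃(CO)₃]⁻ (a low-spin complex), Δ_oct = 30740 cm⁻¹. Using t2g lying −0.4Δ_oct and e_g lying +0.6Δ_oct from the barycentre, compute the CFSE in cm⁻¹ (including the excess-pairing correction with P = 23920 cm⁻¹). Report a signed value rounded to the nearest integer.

Ligand charges: 3×(-1) from CN⁻ and 3×(+0) from CO sum to -3; with overall charge -1, Mn is +2.
Mn²⁺: group 7, so d-count = 7 − 2 = 5.
Electron filling gives t2g^5 e_g^0.
CFSE(orbital) = 5×(-0.4Δ_oct) + 0×(0.6Δ_oct) = -2.0Δ_oct; with Δ_oct = 30740 cm⁻¹ that is -61480 cm⁻¹.
High-spin d⁵ would be t2g^3 e_g^2 with 0 pairs; low-spin has 2, so 2 excess pairs cost +2P = +47840 cm⁻¹.
Overall CFSE = -61480 + 47840 = -13640 cm⁻¹.

-13640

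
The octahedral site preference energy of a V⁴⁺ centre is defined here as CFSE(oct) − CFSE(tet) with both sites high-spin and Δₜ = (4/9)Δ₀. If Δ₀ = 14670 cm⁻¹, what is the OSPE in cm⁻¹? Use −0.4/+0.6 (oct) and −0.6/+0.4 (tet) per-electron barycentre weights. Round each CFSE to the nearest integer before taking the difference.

V⁴⁺: group 5, so d-count = 5 − 4 = 1.
In an octahedral site d¹ (HS) is t2g^1 e_g^0, giving CFSE(oct) = -0.4Δ₀ = -5868 cm⁻¹.
Tetrahedral: e^1 t2^0, CFSE = 1(−0.6) + 0(+0.4) = -0.6Δₜ = -0.6 × (4/9) × 14670 = -3912 cm⁻¹.
Subtracting, OSPE = -5868 − (-3912) = -1956 cm⁻¹.

-1956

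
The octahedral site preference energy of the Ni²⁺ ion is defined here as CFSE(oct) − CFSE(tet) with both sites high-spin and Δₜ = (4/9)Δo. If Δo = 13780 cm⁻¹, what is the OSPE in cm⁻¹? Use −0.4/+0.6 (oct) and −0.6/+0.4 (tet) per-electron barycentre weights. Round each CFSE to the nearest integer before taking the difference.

Ni²⁺: group 10, so d-count = 10 − 2 = 8.
Octahedral (high-spin): t2g^6 e_g^2, CFSE = 6(−0.4) + 2(+0.6) = -1.2Δo = -1.2 × 13780 = -16536 cm⁻¹.
In a tetrahedral site the filling is e^4 t2^4: CFSE(tet) = -0.8Δₜ = -0.8 × (4/9)(13780) = -4900 cm⁻¹.
OSPE = -16536 − (-4900) = -11636 cm⁻¹.

-11636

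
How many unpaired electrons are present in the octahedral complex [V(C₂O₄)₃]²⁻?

1

Each C₂O₄²⁻ contributes -2; 3 × (-2) = -6. With overall charge -2, V is in the +4 oxidation state.
V is in group 5, so V⁴⁺ is d¹ (5 − 4 = 1).
Configuration: t2g^1 e_g^0, giving 1 unpaired electron.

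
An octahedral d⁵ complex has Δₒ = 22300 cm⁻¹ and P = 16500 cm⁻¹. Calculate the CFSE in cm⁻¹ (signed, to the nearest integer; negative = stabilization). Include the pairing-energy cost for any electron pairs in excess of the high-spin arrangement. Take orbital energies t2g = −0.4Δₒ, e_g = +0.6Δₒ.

Δₒ > P, so pairing is preferred: the ground state is low-spin.
That gives t2g^5 e_g^0.
Orbital CFSE = -2.0Δₒ = -2.0 × 22300 = -44600 cm⁻¹.
Excess pairs vs high-spin: 2 − 0 = 2; pairing cost = +33000 cm⁻¹.
Net CFSE = -44600 + 33000 = -11600 cm⁻¹.

-11600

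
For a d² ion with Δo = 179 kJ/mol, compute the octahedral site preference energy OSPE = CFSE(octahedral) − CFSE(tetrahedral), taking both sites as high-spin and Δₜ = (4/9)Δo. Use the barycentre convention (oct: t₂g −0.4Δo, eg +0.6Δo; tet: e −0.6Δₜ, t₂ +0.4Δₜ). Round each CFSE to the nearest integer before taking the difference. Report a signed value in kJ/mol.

In an octahedral site d² (HS) is t2g^2 e_g^0, giving CFSE(oct) = -0.8Δo = -143 kJ/mol.
Tetrahedral e^2 t2^0 gives -1.2Δₜ = -1.2 × (4/9) × 179 = -95 kJ/mol.
OSPE = CFSE(oct) − CFSE(tet) = -143 − (-95) = -48 kJ/mol.

-48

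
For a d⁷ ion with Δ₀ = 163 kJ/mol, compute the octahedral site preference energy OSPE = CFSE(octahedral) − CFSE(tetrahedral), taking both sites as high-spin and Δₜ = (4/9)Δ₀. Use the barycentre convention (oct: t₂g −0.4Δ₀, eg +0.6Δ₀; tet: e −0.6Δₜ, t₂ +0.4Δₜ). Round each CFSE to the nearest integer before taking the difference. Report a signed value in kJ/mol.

Octahedral high-spin t2g^5 e_g^2: CFSE = -0.8 × 163 = -130 kJ/mol.
Tetrahedral: e^4 t2^3, CFSE = 4(−0.6) + 3(+0.4) = -1.2Δₜ = -1.2 × (4/9) × 163 = -87 kJ/mol.
OSPE = CFSE(oct) − CFSE(tet) = -130 − (-87) = -43 kJ/mol.

-43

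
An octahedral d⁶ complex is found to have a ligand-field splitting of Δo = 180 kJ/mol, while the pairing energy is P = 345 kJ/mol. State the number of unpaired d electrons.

Δo < P, so pairing is avoided: the ground state is high-spin.
Configuration: t2g^4 e_g^2.
Unpaired electrons: 4.

4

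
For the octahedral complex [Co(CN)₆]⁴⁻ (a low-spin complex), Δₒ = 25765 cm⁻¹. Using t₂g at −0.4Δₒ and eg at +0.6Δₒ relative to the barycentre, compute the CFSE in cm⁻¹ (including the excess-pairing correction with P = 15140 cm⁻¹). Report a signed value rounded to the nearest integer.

Each CN⁻ contributes -1; 6 × (-1) = -6. With overall charge -4, Co is in the +2 oxidation state.
Co sits in group 9; removing 2 electrons leaves Co²⁺ with 9 − 2 = 7 d electrons.
The d⁷ electrons fill as t₂g⁶ eg¹.
Orbital CFSE = 6(-0.4) + 1(0.6) = -1.8Δₒ = -1.8 × 25765 = -46377 cm⁻¹.
High-spin d⁷ would be t₂g⁵ eg² with 2 pairs; low-spin has 3, so 1 excess pair costs +1P = +15140 cm⁻¹.
Net CFSE = -46377 + 15140 = -31237 cm⁻¹.

-31237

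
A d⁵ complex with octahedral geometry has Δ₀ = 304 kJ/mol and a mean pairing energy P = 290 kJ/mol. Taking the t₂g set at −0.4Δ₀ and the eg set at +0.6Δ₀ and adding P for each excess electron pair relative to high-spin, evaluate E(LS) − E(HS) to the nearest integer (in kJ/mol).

-28

High-spin d⁵ fills as t₂g³ eg² with CFSE 3(−0.4) + 2(+0.6) = 0.0Δ₀ = 0 kJ/mol.
Low-spin: t₂g⁵ eg⁰, orbital CFSE = -2.0Δ₀ = -608 kJ/mol; plus 2 excess pairs × P = +580 kJ/mol; total -28 kJ/mol.
Thus E(LS) − E(HS) = -28 kJ/mol.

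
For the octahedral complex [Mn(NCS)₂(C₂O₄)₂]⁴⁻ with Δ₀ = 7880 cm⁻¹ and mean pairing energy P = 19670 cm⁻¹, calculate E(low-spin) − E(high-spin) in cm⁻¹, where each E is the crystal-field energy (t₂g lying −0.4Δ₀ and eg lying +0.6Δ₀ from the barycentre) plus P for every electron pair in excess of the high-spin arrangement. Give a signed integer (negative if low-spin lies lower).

Ligand charges: 2×(-1) from NCS⁻ and 2×(-2) from C₂O₄²⁻ sum to -6; with overall charge -4, Mn is +2.
Group 7 minus oxidation state +2 gives a d⁵ configuration for Mn²⁺.
In the high-spin limit (t₂g³ eg²) the orbital term is 0.0Δ₀ = 0 cm⁻¹, with no excess pairing.
Low-spin t₂g⁵ eg⁰ gives -2.0Δ₀ = -15760 cm⁻¹, but forming 2 extra pairs costs 2P = 39340 cm⁻¹, so E(LS) = -15760 + 39340 = 23580 cm⁻¹.
Thus E(LS) − E(HS) = 23580 cm⁻¹.

23580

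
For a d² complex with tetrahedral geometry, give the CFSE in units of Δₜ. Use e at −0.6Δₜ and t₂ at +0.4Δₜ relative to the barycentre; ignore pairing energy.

Tetrahedral fields are weak (Δₜ ≈ 4/9 Δₒ), so electrons fill high-spin.
Configuration: e² t₂⁰.
CFSE = 2(-0.6Δₜ) + 0(0.4Δₜ) = -1.2Δₜ + 0.0Δₜ = -1.2Δₜ.

-1.2 Δₜ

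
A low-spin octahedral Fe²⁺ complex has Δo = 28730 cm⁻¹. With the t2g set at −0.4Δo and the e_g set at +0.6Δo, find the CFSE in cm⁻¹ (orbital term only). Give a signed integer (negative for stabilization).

-68952

Fe is in group 8, so Fe²⁺ is d⁶ (8 − 2 = 6).
Electron filling gives t2g^6 e_g^0.
CFSE(orbital) = 6×(-0.4Δo) + 0×(0.6Δo) = -2.4Δo; with Δo = 28730 cm⁻¹ that is -68952 cm⁻¹.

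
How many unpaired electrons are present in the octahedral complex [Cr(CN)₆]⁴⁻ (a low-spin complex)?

Each CN⁻ contributes -1; 6 × (-1) = -6. With overall charge -4, Cr is in the +2 oxidation state.
Cr²⁺: group 6, so d-count = 6 − 2 = 4.
Configuration: t2g^4 e_g^0, giving 2 unpaired electrons.

2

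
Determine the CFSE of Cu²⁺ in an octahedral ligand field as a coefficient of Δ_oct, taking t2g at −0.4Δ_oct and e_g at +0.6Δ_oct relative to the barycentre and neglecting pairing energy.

Cu²⁺: group 11, so d-count = 11 − 2 = 9.
Configuration: t2g^6 e_g^3.
CFSE = 6(-0.4Δ_oct) + 3(0.6Δ_oct) = -2.4Δ_oct + 1.8Δ_oct = -0.6Δ_oct.

-0.6 Δ_oct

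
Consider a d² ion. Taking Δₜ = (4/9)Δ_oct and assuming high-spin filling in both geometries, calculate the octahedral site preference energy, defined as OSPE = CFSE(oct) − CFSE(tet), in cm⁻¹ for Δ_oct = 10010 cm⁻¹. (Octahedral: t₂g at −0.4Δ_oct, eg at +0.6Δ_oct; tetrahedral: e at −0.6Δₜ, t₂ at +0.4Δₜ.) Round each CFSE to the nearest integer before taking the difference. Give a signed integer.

Octahedral (high-spin): t₂g² eg⁰, CFSE = 2(−0.4) + 0(+0.6) = -0.8Δ_oct = -0.8 × 10010 = -8008 cm⁻¹.
In a tetrahedral site the filling is e² t₂⁰: CFSE(tet) = -1.2Δₜ = -1.2 × (4/9)(10010) = -5339 cm⁻¹.
Subtracting, OSPE = -8008 − (-5339) = -2669 cm⁻¹.

-2669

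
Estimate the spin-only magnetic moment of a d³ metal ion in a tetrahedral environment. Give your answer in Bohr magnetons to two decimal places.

Tetrahedral splitting is small, so the complex is high-spin.
Configuration: e² t₂¹ → 3 unpaired electrons.
μ(spin-only) = √[3(3+2)] = √15 ≈ 3.87 Bohr magnetons.

3.87 Bohr magnetons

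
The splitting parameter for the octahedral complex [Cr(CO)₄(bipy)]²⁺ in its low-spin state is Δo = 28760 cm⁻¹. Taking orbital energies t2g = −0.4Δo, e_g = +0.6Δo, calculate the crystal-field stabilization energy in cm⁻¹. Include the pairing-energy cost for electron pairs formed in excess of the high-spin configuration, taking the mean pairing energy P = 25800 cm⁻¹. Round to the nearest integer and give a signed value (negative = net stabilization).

-20216

Ligand charges: 4×(+0) from CO and 1×(+0) from bipy sum to +0; with overall charge +2, Cr is +2.
Cr sits in group 6; removing 2 electrons leaves Cr²⁺ with 6 − 2 = 4 d electrons.
Electron filling gives t2g^4 e_g^0.
CFSE(orbital) = 4×(-0.4Δo) + 0×(0.6Δo) = -1.6Δo; with Δo = 28760 cm⁻¹ that is -46016 cm⁻¹.
Relative to high-spin t2g^3 e_g^1 (0 paired), the low-spin configuration has 1 additional pair, contributing +1 × 25800 = +25800 cm⁻¹.
Net CFSE = -46016 + 25800 = -20216 cm⁻¹.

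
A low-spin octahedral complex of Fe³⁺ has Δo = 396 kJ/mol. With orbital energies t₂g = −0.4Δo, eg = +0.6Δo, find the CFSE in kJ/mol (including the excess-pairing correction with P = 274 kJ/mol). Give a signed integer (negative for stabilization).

-244

Fe is in group 8, so Fe³⁺ is d⁵ (8 − 3 = 5).
Electron filling gives t₂g⁵ eg⁰.
The orbital stabilization is -2.0Δo = -2.0 × 396 = -792 kJ/mol.
Relative to high-spin t₂g³ eg² (0 paired), the low-spin configuration has 2 additional pairs, contributing +2 × 274 = +548 kJ/mol.
Overall CFSE = -792 + 548 = -244 kJ/mol.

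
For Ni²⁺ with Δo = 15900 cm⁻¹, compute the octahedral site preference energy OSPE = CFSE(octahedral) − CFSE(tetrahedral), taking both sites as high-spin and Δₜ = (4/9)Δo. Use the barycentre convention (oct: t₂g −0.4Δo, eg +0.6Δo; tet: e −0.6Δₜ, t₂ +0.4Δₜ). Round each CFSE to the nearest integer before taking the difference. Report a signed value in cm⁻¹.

-13427

Ni²⁺: group 10, so d-count = 10 − 2 = 8.
Octahedral (high-spin): t₂g⁶ eg², CFSE = 6(−0.4) + 2(+0.6) = -1.2Δo = -1.2 × 15900 = -19080 cm⁻¹.
Tetrahedral: e⁴ t₂⁴, CFSE = 4(−0.6) + 4(+0.4) = -0.8Δₜ = -0.8 × (4/9) × 15900 = -5653 cm⁻¹.
OSPE = CFSE(oct) − CFSE(tet) = -19080 − (-5653) = -13427 cm⁻¹.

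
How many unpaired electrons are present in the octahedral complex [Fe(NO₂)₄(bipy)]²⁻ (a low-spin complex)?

0

Ligand charges: 4×(-1) from NO₂⁻ and 1×(+0) from bipy sum to -4; with overall charge -2, Fe is +2.
Fe²⁺: group 8, so d-count = 8 − 2 = 6.
Configuration: t₂g⁶ eg⁰, giving 0 unpaired electrons.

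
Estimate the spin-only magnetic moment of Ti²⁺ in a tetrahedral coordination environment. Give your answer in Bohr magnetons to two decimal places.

Ti sits in group 4; removing 2 electrons leaves Ti²⁺ with 4 − 2 = 2 d electrons.
With tetrahedral geometry the complex is necessarily high-spin.
Configuration: e^2 t2^0 → 2 unpaired electrons.
μ(spin-only) = √[2(2+2)] = √8 ≈ 2.83 Bohr magnetons.

2.83 Bohr magnetons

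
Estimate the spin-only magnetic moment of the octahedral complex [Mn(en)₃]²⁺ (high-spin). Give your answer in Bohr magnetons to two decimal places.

en is neutral, so the +2 overall charge sits on Mn: oxidation state +2.
Mn²⁺: group 7, so d-count = 7 − 2 = 5.
Configuration: t₂g³ eg² → 5 unpaired electrons.
μ(spin-only) = √[5(5+2)] = √35 ≈ 5.92 Bohr magnetons.

5.92 Bohr magnetons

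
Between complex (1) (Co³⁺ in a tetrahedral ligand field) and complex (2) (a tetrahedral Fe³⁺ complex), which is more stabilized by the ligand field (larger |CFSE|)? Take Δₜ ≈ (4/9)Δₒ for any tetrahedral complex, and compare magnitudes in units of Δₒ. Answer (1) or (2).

(1)

(1): Co sits in group 9; removing 3 electrons leaves Co³⁺ with 9 − 3 = 6 d electrons; Tetrahedral fields are weak (Δₜ ≈ 4/9 Δₒ), so electrons fill high-spin; e^3 t2^3, CFSE = -0.6Δₜ ≈ -0.27Δₒ.
(2): Fe is in group 8, so Fe³⁺ is d⁵ (8 − 3 = 5); Tetrahedral fields are weak (Δₜ ≈ 4/9 Δₒ), so electrons fill high-spin; e² t₂³, CFSE = 0.0Δₜ ≈ 0.00Δₒ.
So (1) has the larger |CFSE|.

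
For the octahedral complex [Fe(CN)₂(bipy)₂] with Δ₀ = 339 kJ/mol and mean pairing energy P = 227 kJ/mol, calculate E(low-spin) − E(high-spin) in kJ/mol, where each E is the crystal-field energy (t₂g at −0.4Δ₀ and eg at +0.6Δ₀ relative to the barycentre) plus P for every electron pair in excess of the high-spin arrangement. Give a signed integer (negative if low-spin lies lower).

Ligand charges: 2×(-1) from CN⁻ and 2×(+0) from bipy sum to -2; with overall charge +0, Fe is +2.
Fe²⁺: group 8, so d-count = 8 − 2 = 6.
High-spin d⁶ fills as t₂g⁴ eg² with CFSE 4(−0.4) + 2(+0.6) = -0.4Δ₀ = -136 kJ/mol.
Low-spin: t₂g⁶ eg⁰, orbital CFSE = -2.4Δ₀ = -814 kJ/mol; plus 2 excess pairs × P = +454 kJ/mol; total -360 kJ/mol.
E(LS) − E(HS) = -360 − (-136) = -224 kJ/mol.

-224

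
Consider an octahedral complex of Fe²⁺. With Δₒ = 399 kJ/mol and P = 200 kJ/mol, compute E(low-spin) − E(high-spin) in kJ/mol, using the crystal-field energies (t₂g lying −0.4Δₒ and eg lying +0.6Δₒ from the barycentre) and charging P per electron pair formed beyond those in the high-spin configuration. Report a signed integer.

-398

Fe is in group 8, so Fe²⁺ is d⁶ (8 − 2 = 6).
High-spin: t₂g⁴ eg², CFSE = -0.4Δₒ = -160 kJ/mol.
Low-spin: t₂g⁶ eg⁰, orbital CFSE = -2.4Δₒ = -958 kJ/mol; plus 2 excess pairs × P = +400 kJ/mol; total -558 kJ/mol.
Thus E(LS) − E(HS) = -398 kJ/mol.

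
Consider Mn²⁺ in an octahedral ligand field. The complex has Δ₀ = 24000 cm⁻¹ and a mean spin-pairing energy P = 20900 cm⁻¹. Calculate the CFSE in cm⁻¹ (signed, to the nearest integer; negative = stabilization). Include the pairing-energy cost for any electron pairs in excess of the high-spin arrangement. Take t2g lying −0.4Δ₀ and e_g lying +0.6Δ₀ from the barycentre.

-6200

Group 7 minus oxidation state +2 gives a d⁵ configuration for Mn²⁺.
With Δ₀ > P the complex is low-spin.
Configuration: t2g^5 e_g^0.
Orbital CFSE = -2.0Δ₀ = -2.0 × 24000 = -48000 cm⁻¹.
Excess pairs vs high-spin: 2 − 0 = 2; pairing cost = +41800 cm⁻¹.
Net CFSE = -48000 + 41800 = -6200 cm⁻¹.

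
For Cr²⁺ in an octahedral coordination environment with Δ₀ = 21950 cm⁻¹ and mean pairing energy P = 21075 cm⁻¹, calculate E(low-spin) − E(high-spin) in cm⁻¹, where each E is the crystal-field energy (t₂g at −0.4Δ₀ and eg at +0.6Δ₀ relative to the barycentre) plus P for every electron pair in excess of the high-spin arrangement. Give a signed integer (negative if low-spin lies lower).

Cr²⁺: group 6, so d-count = 6 − 2 = 4.
High-spin d⁴ fills as t₂g³ eg¹ with CFSE 3(−0.4) + 1(+0.6) = -0.6Δ₀ = -13170 cm⁻¹.
Low-spin: t₂g⁴ eg⁰, orbital CFSE = -1.6Δ₀ = -35120 cm⁻¹; plus 1 excess pair × P = +21075 cm⁻¹; total -14045 cm⁻¹.
E(LS) − E(HS) = -14045 − (-13170) = -875 cm⁻¹.

-875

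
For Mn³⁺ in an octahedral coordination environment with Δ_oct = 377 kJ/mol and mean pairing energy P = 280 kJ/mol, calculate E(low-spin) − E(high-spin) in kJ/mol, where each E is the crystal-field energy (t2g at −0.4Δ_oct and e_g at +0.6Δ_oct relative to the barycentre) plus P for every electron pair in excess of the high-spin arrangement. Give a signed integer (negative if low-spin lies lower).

Mn³⁺: group 7, so d-count = 7 − 3 = 4.
High-spin d⁴ fills as t2g^3 e_g^1 with CFSE 3(−0.4) + 1(+0.6) = -0.6Δ_oct = -226 kJ/mol.
Low-spin: t2g^4 e_g^0, orbital CFSE = -1.6Δ_oct = -603 kJ/mol; plus 1 excess pair × P = +280 kJ/mol; total -323 kJ/mol.
E(LS) − E(HS) = -323 − (-226) = -97 kJ/mol.

-97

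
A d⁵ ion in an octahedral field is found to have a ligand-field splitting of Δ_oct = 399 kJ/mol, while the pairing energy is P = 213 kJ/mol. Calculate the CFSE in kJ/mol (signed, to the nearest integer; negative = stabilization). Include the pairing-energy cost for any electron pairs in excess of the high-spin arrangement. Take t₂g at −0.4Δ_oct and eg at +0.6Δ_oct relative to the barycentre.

-372

Since Δ_oct = 399 kJ/mol > P = 213 kJ/mol, the complex adopts the low-spin configuration.
Filling d⁵ accordingly: t₂g⁵ eg⁰.
Orbital CFSE = -2.0Δ_oct = -2.0 × 399 = -798 kJ/mol.
Excess pairs vs high-spin: 2 − 0 = 2; pairing cost = +426 kJ/mol.
Net CFSE = -798 + 426 = -372 kJ/mol.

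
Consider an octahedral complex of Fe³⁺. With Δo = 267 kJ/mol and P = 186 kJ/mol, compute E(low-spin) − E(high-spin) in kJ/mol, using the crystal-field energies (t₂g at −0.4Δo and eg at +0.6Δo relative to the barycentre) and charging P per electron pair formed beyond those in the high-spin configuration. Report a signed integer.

-162

Fe³⁺: group 8, so d-count = 8 − 3 = 5.
High-spin d⁵ fills as t₂g³ eg² with CFSE 3(−0.4) + 2(+0.6) = 0.0Δo = 0 kJ/mol.
Low-spin: t₂g⁵ eg⁰, orbital CFSE = -2.0Δo = -534 kJ/mol; plus 2 excess pairs × P = +372 kJ/mol; total -162 kJ/mol.
E(LS) − E(HS) = -162 − (0) = -162 kJ/mol.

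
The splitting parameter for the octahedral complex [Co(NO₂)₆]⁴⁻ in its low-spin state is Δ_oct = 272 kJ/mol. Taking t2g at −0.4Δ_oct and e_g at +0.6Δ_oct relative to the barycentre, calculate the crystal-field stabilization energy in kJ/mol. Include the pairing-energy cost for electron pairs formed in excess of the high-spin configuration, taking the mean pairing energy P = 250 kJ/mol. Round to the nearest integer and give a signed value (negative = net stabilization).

-240

Each NO₂⁻ contributes -1; 6 × (-1) = -6. With overall charge -4, Co is in the +2 oxidation state.
Group 9 minus oxidation state +2 gives a d⁷ configuration for Co²⁺.
Electron filling gives t2g^6 e_g^1.
CFSE(orbital) = 6×(-0.4Δ_oct) + 1×(0.6Δ_oct) = -1.8Δ_oct; with Δ_oct = 272 kJ/mol that is -490 kJ/mol.
Pairing penalty: 3 pairs vs 2 in the high-spin reference → 1 extra × P = 250 kJ/mol.
Combining: -490 + 250 = -240 kJ/mol.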